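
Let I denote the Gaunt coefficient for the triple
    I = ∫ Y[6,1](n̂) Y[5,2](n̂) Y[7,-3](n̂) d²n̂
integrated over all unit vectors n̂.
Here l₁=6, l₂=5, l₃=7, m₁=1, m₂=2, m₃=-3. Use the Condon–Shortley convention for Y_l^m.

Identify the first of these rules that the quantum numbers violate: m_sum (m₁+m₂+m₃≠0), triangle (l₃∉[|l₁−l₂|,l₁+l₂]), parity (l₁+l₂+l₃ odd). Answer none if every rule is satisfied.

none

Σmᵢ = 0  ✓
l₃∈[|l₁−l₂|,l₁+l₂]=[1,11], have l₃=7  ✓
Σlᵢ = 18 ⇒ even  ✓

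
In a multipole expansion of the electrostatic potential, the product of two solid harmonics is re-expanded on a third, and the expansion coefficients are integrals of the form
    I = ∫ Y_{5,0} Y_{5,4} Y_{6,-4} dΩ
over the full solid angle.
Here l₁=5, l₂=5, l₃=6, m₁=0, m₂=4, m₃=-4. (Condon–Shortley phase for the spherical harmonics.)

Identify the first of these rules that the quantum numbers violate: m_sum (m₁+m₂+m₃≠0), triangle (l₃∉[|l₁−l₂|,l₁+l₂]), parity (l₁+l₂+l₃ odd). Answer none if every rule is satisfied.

none

azimuthal sum: 0 + 4 − 4 = 0  ✓
0 ≤ 6 ≤ 10 (triangle on l)  ✓
L = 5 + 5 + 6 = 16 (even)  ✓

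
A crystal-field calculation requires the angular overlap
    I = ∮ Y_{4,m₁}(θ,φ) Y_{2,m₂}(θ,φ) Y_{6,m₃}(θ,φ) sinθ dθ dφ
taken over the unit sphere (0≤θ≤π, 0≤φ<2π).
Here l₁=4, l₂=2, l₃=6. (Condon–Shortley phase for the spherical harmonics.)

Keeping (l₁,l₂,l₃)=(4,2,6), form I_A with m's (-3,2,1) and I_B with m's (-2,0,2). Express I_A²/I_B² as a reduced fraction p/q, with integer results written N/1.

l's match ⇒ only the (l;m) 3-j factors differ between A and B.
A: triangle coeff Δ(4,2,6) = 1/6435; Σ_t [0,0]: t=0:+1/120960 = 1/120960; (3j)²=1/1287 [(4 2 6; -3 2 1)], sign=-1
B: triangle coeff Δ(4,2,6) = 1/6435; Σ_t [0,0]: t=0:+1/5760 = 1/5760; (3j)²=56/2145 [(4 2 6; -2 0 2)], sign=+1
I_A²/I_B² = (1/1287)/(56/2145) = 5/168

5/168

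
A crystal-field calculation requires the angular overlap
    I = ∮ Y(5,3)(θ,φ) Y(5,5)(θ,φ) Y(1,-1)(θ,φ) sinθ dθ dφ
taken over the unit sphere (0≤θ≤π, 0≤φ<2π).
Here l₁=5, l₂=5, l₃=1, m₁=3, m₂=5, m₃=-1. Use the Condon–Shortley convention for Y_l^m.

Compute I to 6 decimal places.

0.000000

Σmᵢ = 7 ≠ 0, so the φ-integral vanishes; I = 0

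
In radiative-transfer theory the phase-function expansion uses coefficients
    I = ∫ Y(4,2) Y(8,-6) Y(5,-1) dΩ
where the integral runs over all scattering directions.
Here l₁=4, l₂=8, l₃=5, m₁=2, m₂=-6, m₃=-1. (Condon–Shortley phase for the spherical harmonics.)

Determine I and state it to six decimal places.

2 − 6 − 1 = -5 ≠ 0: azimuthal integral kills it; I = 0

0.000000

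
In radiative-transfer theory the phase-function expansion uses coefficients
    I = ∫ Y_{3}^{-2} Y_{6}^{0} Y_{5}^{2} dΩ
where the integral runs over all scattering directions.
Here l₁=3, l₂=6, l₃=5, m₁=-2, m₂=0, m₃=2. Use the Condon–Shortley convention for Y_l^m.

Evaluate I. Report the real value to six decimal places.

Rules hold: Σm=0, L=14 even, 3≤5≤9.
N = 7·13·11 = 1001
Δ = 4!·2!·8!/15! = 1/675675
Racah Σ t=1..3: t=1:−1/8640 t=2:+1/2304 t=3:−1/8640 = 7/34560
⇒ 3j(3 6 5; 0 0 0)² = 7/429, sgn -1
Racah Σ t=3..4: t=3:−1/8640 t=4:+1/34560 = -1/11520
⇒ 3j(3 6 5; -2 0 2)² = 3/143, sgn +1
4πI² = N·(3j₀)²·(3jₘ)² = 49/143
I = -1·√(0.342657/4π) = -0.16512966

-0.165130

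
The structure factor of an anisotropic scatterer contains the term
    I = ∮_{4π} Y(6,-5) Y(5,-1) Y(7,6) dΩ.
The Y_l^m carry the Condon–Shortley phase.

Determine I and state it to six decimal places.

Rules hold: Σm=0, L=18 even, 1≤7≤11.
N = 13·11·15 = 2145
Δ = 4!·8!·6!/19! = 1/174594420
Racah Σ t=0..4: t=0:+1/4147200 t=1:−1/207360 t=2:+1/82944 t=3:−1/207360 t=4:+1/4147200 = 1/345600
⇒ 3j(6 5 7; 0 0 0)² = 420/46189, sgn -1
Racah Σ t=3..4: t=3:−1/29030400 t=4:+1/87091200 = -1/43545600
⇒ 3j(6 5 7; -5 -1 6)² = 88/6783, sgn +1
4πI² = N·(3j₀)²·(3jₘ)² = 26400/104329
I = -1·√(0.253046/4π) = -0.14190396

-0.141904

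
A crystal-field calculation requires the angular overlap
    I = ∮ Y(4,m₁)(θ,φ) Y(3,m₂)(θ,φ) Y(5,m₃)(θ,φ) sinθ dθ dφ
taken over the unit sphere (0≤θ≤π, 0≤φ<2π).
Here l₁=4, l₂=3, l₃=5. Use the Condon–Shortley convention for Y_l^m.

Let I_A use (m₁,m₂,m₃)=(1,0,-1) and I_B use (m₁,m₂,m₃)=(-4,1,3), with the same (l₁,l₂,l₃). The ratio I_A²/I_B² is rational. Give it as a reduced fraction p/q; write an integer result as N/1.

361/784

Shared (l₁,l₂,l₃)=(4,3,5): N and (l;000)² cancel in I_A²/I_B².
A: Δ = 2!·6!·4!/13! = 1/180180; Racah Σ t=0..2: t=0:+1/432 t=1:−1/192 t=2:+1/1440 = -19/8640; ⇒ 3j(4 3 5; 1 0 -1)² = 361/30030, sgn -1
B: Δ = 2!·6!·4!/13! = 1/180180; Racah Σ t=2..2: t=2:+1/5760 = 1/5760; ⇒ 3j(4 3 5; -4 1 3)² = 56/2145, sgn +1
I_A²/I_B² = (361/30030)/(56/2145) = 361/784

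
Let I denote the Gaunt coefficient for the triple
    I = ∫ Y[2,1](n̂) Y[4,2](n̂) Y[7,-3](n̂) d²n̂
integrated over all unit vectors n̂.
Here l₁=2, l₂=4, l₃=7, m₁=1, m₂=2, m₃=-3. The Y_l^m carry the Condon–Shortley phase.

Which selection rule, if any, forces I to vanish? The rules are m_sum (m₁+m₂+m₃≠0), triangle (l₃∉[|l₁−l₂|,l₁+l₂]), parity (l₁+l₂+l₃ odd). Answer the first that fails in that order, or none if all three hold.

m₁+m₂+m₃ = 1 + 2 − 3 = 0  ✓
triangle: |2−4|=2 ≤ l₃=7 ≤ 2+4=6  ✗
parity: l₁+l₂+l₃ = 13 is odd

triangle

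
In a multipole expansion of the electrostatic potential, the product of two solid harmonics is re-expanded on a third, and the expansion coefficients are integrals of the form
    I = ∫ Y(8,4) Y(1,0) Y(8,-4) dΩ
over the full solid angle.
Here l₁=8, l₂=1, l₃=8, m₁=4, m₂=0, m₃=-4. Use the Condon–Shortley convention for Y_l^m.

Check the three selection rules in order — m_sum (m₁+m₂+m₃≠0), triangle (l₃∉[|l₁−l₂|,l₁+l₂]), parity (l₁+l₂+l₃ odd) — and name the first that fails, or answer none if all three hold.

m₁+m₂+m₃ = 4 + 0 − 4 = 0  ✓
triangle: |8−1|=7 ≤ l₃=8 ≤ 8+1=9  ✓
parity: l₁+l₂+l₃ = 17 is odd  ✗

parity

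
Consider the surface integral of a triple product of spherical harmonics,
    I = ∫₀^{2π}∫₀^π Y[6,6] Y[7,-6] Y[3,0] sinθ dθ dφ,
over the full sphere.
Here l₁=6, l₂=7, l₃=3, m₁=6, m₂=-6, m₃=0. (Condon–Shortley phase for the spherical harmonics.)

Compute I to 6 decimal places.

m-sum 0 ✓  L=16 even ✓  1≤3≤13 ✓
Π(2lᵢ+1) = 13×15×7 = 1365
triangle coeff Δ(6,7,3) = 1/2042040
Σ_t [4,6]: t=4:+1/207360 t=5:−1/57600 t=6:+1/207360 = -1/129600
(3j)²=168/12155 [(6 7 3; 0 0 0)], sign=+1
Σ_t [0,0]: t=0:+1/43545600 = 1/43545600
(3j)²=33/1190 [(6 7 3; 6 -6 0)], sign=-1
⇒ 4πI² = 756/1445
I = (-1)√(756/1445/(4π)) = -0.20404316

-0.204043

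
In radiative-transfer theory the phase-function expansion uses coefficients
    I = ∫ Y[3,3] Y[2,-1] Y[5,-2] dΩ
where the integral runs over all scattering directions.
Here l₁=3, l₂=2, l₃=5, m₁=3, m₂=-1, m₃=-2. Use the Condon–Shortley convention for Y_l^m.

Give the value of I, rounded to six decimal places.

0.063396

Checks pass: Σm=0; 10 even; l₃=5∈[1,5].
(2·3+1)(2·2+1)(2·5+1) = 385
Δ: 0! 6! 4! / 11! → 1/2310
sum: t=0:+1/144 = 1/144
3j²(3 2 5; 0 0 0) = Δ·Π!·Σ² = 10/231  (sign -1)
sum: t=0:+1/4320 = 1/4320
3j²(3 2 5; 3 -1 -2) = Δ·Π!·Σ² = 1/330  (sign -1)
combine: 4πI² = 385·10/231·1/330 = 5/99
take √, sign +1: I = 0.06339609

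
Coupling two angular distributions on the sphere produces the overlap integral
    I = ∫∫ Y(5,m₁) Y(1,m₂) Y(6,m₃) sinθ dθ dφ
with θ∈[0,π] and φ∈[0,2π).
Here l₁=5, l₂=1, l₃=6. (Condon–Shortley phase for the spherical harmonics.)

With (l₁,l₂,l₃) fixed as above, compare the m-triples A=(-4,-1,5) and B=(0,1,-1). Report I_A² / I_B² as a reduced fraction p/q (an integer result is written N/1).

Same 5,1,6: normalisation and zero-m 3j drop out of the ratio.
A: Δ: 0! 10! 2! / 13! → 1/858; sum: t=0:+1/725760 = 1/725760; 3j²(5 1 6; -4 -1 5) = Δ·Π!·Σ² = 5/78  (sign -1)
B: Δ: 0! 10! 2! / 13! → 1/858; sum: t=0:+1/28800 = 1/28800; 3j²(5 1 6; 0 1 -1) = Δ·Π!·Σ² = 7/286  (sign -1)
I_A²/I_B² = (5/78)/(7/286) = 55/21

55/21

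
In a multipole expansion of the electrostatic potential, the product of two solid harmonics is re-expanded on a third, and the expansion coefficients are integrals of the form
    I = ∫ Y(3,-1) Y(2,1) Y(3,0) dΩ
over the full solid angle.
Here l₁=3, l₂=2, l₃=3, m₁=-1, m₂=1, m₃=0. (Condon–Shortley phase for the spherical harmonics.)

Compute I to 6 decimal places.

Rules hold: Σm=0, L=8 even, 1≤3≤5.
N = 7·5·7 = 245
Δ = 2!·4!·2!/9! = 1/3780
Racah Σ t=0..2: t=0:+1/24 t=1:−1/4 t=2:+1/24 = -1/6
⇒ 3j(3 2 3; 0 0 0)² = 4/105, sgn +1
Racah Σ t=1..2: t=1:−1/12 t=2:+1/8 = 1/24
⇒ 3j(3 2 3; -1 1 0)² = 1/210, sgn -1
4πI² = N·(3j₀)²·(3jₘ)² = 2/45
I = -1·√(0.0444444/4π) = -0.05947080

-0.059471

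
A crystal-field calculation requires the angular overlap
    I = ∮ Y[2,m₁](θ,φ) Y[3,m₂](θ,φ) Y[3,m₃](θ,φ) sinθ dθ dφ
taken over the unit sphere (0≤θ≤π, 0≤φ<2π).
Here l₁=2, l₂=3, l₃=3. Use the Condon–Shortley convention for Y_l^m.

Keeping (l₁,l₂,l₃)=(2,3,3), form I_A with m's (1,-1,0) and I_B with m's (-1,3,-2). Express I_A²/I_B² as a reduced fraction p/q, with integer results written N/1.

l's match ⇒ only the (l;m) 3-j factors differ between A and B.
A: triangle coeff Δ(2,3,3) = 1/3780; Σ_t [0,1]: t=0:+1/8 t=1:−1/12 = 1/24; (3j)²=1/210 [(2 3 3; 1 -1 0)], sign=-1
B: triangle coeff Δ(2,3,3) = 1/3780; Σ_t [2,2]: t=2:+1/48 = 1/48; (3j)²=5/84 [(2 3 3; -1 3 -2)], sign=-1
I_A²/I_B² = (1/210)/(5/84) = 2/25

2/25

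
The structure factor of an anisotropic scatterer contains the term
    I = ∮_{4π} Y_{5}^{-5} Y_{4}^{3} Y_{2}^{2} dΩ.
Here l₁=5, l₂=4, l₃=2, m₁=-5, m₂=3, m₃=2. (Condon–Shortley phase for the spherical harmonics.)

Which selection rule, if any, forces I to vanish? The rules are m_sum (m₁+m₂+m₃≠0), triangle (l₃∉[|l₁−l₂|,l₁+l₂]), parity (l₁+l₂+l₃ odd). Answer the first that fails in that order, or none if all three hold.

parity

azimuthal sum: -5 + 3 + 2 = 0  ✓
1 ≤ 2 ≤ 9 (triangle on l)  ✓
L = 5 + 4 + 2 = 11 (odd)  ✗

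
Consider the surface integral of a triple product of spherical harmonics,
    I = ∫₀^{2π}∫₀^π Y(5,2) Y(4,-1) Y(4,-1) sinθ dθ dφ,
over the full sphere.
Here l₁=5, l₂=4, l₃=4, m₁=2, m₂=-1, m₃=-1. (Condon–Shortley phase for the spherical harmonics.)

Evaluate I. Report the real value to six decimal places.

0.000000

L=13 odd ⇒ parity kills the (l;000) factor ⇒ I = 0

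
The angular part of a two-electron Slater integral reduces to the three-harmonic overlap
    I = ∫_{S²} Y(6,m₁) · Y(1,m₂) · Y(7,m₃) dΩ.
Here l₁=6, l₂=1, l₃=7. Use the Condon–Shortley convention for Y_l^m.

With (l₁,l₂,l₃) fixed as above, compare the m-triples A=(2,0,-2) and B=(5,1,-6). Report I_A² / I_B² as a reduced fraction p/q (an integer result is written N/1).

15/26

l's match ⇒ only the (l;m) 3-j factors differ between A and B.
A: triangle coeff Δ(6,1,7) = 1/1365; Σ_t [0,0]: t=0:+1/967680 = 1/967680; (3j)²=3/91 [(6 1 7; 2 0 -2)], sign=-1
B: triangle coeff Δ(6,1,7) = 1/1365; Σ_t [0,0]: t=0:+1/79833600 = 1/79833600; (3j)²=2/35 [(6 1 7; 5 1 -6)], sign=-1
I_A²/I_B² = (3/91)/(2/35) = 15/26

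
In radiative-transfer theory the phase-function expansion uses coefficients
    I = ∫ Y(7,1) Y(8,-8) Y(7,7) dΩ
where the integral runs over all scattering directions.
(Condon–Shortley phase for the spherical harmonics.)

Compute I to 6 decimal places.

Rules hold: Σm=0, L=22 even, 1≤7≤15.
N = 15·17·15 = 3825
Δ = 8!·6!·8!/23! = 1/22086194130
Racah Σ t=1..7: t=1:−1/18289152000 t=2:+1/248832000 t=3:−1/24883200 t=4:+1/11943936 t=5:−1/24883200 t=6:+1/248832000 t=7:−1/18289152000 = 11/975421440
⇒ 3j(7 8 7; 0 0 0)² = 1750/289731, sgn -1
Racah Σ t=0..0: t=0:+1/1170505728000 = 1/1170505728000
⇒ 3j(7 8 7; 1 -8 7)² = 13/7429, sgn +1
4πI² = N·(3j₀)²·(3jₘ)² = 131250/3246473
I = -1·√(0.0404285/4π) = -0.05672034

-0.056720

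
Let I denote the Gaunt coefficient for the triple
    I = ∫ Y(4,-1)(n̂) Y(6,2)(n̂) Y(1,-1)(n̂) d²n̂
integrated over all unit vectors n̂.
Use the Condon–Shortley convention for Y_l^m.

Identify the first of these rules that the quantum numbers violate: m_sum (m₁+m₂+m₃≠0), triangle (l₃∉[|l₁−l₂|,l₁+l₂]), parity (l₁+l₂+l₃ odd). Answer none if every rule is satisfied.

triangle

azimuthal sum: -1 + 2 − 1 = 0  ✓
2 ≤ 1 ≤ 10 (triangle on l)  ✗
L = 4 + 6 + 1 = 11 (odd)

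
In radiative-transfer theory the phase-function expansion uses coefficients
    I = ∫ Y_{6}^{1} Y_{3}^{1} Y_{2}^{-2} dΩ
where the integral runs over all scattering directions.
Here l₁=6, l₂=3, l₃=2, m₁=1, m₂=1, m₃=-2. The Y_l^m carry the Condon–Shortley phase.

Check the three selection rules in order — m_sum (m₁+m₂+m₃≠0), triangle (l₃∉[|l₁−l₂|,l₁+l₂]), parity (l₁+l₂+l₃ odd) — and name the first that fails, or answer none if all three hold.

azimuthal sum: 1 + 1 − 2 = 0  ✓
3 ≤ 2 ≤ 9 (triangle on l)  ✗
L = 6 + 3 + 2 = 11 (odd)

triangle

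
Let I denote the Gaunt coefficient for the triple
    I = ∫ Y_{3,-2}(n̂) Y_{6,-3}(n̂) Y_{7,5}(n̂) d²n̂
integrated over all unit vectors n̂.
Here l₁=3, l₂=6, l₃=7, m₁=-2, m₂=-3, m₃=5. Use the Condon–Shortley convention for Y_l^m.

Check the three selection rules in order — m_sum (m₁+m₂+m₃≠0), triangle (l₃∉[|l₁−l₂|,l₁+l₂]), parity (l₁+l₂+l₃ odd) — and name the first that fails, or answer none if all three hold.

azimuthal sum: -2 − 3 + 5 = 0  ✓
3 ≤ 7 ≤ 9 (triangle on l)  ✓
L = 3 + 6 + 7 = 16 (even)  ✓

none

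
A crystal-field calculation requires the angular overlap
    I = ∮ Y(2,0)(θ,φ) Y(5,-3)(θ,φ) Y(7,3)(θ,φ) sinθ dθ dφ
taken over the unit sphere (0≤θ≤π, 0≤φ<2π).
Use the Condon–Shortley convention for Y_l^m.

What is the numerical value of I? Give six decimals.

m-sum 0 ✓  L=14 even ✓  3≤7≤7 ✓
Π(2lᵢ+1) = 5×11×15 = 825
triangle coeff Δ(2,5,7) = 1/15015
Σ_t [0,0]: t=0:+1/57600 = 1/57600
(3j)²=21/715 [(2 5 7; 0 0 0)], sign=-1
Σ_t [0,0]: t=0:+1/322560 = 1/322560
(3j)²=18/1001 [(2 5 7; 0 -3 3)], sign=+1
⇒ 4πI² = 810/1859
I = (-1)√(810/1859/(4π)) = -0.18620781

-0.186208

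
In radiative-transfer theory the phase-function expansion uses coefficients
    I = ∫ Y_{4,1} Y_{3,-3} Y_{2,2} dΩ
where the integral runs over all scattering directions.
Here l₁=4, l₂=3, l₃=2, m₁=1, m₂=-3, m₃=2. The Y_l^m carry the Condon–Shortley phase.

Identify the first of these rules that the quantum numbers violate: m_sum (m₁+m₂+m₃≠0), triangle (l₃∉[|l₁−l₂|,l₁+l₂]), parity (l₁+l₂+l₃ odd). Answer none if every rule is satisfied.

parity

m₁+m₂+m₃ = 1 − 3 + 2 = 0  ✓
triangle: |4−3|=1 ≤ l₃=2 ≤ 4+3=7  ✓
parity: l₁+l₂+l₃ = 9 is odd  ✗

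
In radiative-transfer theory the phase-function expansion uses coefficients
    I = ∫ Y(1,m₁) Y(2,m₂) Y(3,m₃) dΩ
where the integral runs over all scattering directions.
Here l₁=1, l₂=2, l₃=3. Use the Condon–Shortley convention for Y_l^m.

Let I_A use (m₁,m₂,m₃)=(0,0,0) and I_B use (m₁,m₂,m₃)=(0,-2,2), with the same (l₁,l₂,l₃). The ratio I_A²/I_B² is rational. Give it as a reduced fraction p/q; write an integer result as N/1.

9/5

Shared (l₁,l₂,l₃)=(1,2,3): N and (l;000)² cancel in I_A²/I_B².
A: Δ = 0!·2!·4!/7! = 1/105; Racah Σ t=0..0: t=0:+1/4 = 1/4; ⇒ 3j(1 2 3; 0 0 0)² = 3/35, sgn -1
B: Δ = 0!·2!·4!/7! = 1/105; Racah Σ t=0..0: t=0:+1/24 = 1/24; ⇒ 3j(1 2 3; 0 -2 2)² = 1/21, sgn -1
I_A²/I_B² = (3/35)/(1/21) = 9/5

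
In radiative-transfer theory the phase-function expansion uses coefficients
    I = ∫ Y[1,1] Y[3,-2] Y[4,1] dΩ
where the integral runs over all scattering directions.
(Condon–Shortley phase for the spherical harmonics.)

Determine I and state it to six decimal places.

-0.106622

Rules hold: Σm=0, L=8 even, 2≤4≤4.
N = 3·7·9 = 189
Δ = 0!·2!·6!/9! = 1/252
Racah Σ t=0..0: t=0:+1/36 = 1/36
⇒ 3j(1 3 4; 0 0 0)² = 4/63, sgn +1
Racah Σ t=0..0: t=0:+1/240 = 1/240
⇒ 3j(1 3 4; 1 -2 1)² = 1/84, sgn -1
4πI² = N·(3j₀)²·(3jₘ)² = 1/7
I = -1·√(0.142857/4π) = -0.10662181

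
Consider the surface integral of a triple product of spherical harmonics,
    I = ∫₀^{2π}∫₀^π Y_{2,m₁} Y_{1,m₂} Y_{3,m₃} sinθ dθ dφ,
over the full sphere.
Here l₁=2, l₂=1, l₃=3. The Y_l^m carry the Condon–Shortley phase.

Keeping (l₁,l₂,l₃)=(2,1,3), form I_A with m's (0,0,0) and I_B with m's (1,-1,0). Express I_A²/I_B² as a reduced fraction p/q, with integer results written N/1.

3/1

l's match ⇒ only the (l;m) 3-j factors differ between A and B.
A: triangle coeff Δ(2,1,3) = 1/105; Σ_t [0,0]: t=0:+1/4 = 1/4; (3j)²=3/35 [(2 1 3; 0 0 0)], sign=-1
B: triangle coeff Δ(2,1,3) = 1/105; Σ_t [0,0]: t=0:+1/12 = 1/12; (3j)²=1/35 [(2 1 3; 1 -1 0)], sign=-1
I_A²/I_B² = (3/35)/(1/35) = 3/1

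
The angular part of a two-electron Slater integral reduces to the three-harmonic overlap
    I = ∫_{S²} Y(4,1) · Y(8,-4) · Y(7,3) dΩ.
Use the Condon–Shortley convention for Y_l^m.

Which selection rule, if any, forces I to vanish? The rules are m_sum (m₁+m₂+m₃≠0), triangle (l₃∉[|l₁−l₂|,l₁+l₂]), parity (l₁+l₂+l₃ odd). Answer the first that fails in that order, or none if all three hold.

parity

azimuthal sum: 1 − 4 + 3 = 0  ✓
4 ≤ 7 ≤ 12 (triangle on l)  ✓
L = 4 + 8 + 7 = 19 (odd)  ✗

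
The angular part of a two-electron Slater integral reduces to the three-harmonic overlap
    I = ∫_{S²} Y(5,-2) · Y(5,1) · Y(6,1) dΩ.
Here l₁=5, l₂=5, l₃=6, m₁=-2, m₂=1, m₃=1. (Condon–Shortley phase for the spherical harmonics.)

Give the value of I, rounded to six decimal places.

m-sum 0 ✓  L=16 even ✓  0≤6≤10 ✓
Π(2lᵢ+1) = 11×11×13 = 1573
triangle coeff Δ(5,5,6) = 1/28588560
Σ_t [0,4]: t=0:+1/345600 t=1:−1/13824 t=2:+1/5184 t=3:−1/13824 t=4:+1/345600 = 7/129600
(3j)²=80/7293 [(5 5 6; 0 0 0)], sign=+1
Σ_t [1,4]: t=1:−1/518400 t=2:+1/23040 t=3:−1/10368 t=4:+1/41472 = -1/32400
(3j)²=128/12155 [(5 5 6; -2 1 1)], sign=+1
⇒ 4πI² = 2048/11271
I = (+1)√(2048/11271/(4π)) = 0.12024827

0.120248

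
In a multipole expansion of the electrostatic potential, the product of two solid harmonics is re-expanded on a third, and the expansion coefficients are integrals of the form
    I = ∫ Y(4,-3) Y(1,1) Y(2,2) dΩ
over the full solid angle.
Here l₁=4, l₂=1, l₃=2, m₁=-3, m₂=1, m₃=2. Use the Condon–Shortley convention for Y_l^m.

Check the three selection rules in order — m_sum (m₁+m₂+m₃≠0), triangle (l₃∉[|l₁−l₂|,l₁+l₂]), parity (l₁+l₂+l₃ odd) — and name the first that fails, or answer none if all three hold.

m₁+m₂+m₃ = -3 + 1 + 2 = 0  ✓
triangle: |4−1|=3 ≤ l₃=2 ≤ 4+1=5  ✗
parity: l₁+l₂+l₃ = 7 is odd

triangle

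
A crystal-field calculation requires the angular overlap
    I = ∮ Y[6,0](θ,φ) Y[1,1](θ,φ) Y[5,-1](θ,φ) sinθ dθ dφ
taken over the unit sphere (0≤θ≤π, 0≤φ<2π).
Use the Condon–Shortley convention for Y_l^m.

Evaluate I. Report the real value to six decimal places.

Rules hold: Σm=0, L=12 even, 5≤5≤7.
N = 13·3·11 = 429
Δ = 2!·10!·0!/13! = 1/858
Racah Σ t=1..1: t=1:−1/14400 = -1/14400
⇒ 3j(6 1 5; 0 0 0)² = 6/143, sgn +1
Racah Σ t=2..2: t=2:+1/34560 = 1/34560
⇒ 3j(6 1 5; 0 1 -1)² = 5/286, sgn +1
4πI² = N·(3j₀)²·(3jₘ)² = 45/143
I = +1·√(0.314685/4π) = 0.15824621

0.158246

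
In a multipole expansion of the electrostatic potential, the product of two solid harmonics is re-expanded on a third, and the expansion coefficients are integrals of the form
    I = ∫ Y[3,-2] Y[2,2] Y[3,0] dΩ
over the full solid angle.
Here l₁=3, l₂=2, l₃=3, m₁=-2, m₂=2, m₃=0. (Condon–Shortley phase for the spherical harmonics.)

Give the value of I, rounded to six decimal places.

Checks pass: Σm=0; 8 even; l₃=3∈[1,5].
(2·3+1)(2·2+1)(2·3+1) = 245
Δ: 2! 4! 2! / 9! → 1/3780
sum: t=0:+1/24 t=1:−1/4 t=2:+1/24 = -1/6
3j²(3 2 3; 0 0 0) = Δ·Π!·Σ² = 4/105  (sign +1)
sum: t=2:+1/24 = 1/24
3j²(3 2 3; -2 2 0) = Δ·Π!·Σ² = 1/21  (sign -1)
combine: 4πI² = 245·4/105·1/21 = 4/9
take √, sign -1: I = -0.18806319

-0.188063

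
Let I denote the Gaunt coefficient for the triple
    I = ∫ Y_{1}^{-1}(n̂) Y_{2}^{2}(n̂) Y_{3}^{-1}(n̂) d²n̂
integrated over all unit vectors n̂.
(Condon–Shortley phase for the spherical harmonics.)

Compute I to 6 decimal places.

-0.082589

Rules hold: Σm=0, L=6 even, 1≤3≤3.
N = 3·5·7 = 105
Δ = 0!·2!·4!/7! = 1/105
Racah Σ t=0..0: t=0:+1/4 = 1/4
⇒ 3j(1 2 3; 0 0 0)² = 3/35, sgn -1
Racah Σ t=0..0: t=0:+1/48 = 1/48
⇒ 3j(1 2 3; -1 2 -1)² = 1/105, sgn +1
4πI² = N·(3j₀)²·(3jₘ)² = 3/35
I = -1·√(0.0857143/4π) = -0.08258890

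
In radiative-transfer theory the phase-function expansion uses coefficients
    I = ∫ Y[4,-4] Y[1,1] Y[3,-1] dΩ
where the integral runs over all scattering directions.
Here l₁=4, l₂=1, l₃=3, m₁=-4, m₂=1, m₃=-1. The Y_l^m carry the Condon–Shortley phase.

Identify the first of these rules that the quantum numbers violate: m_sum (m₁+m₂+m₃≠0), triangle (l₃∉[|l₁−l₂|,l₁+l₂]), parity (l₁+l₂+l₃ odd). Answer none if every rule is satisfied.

m_sum

Σmᵢ = -4  ✗
l₃∈[|l₁−l₂|,l₁+l₂]=[3,5], have l₃=3
Σlᵢ = 8 ⇒ even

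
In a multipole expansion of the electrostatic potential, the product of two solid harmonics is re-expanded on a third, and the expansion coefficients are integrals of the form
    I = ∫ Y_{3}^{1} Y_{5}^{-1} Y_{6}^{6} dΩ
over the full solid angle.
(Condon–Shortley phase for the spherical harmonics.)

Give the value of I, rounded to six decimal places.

Σmᵢ = 6 ≠ 0, so the φ-integral vanishes; I = 0

0.000000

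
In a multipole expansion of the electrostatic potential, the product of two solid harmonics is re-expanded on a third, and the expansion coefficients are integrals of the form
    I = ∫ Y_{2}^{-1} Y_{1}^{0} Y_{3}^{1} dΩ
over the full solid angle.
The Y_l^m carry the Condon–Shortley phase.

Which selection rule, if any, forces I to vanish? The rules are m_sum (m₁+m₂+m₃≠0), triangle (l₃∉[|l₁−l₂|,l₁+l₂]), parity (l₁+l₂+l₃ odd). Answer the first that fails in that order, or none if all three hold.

Σmᵢ = 0  ✓
l₃∈[|l₁−l₂|,l₁+l₂]=[1,3], have l₃=3  ✓
Σlᵢ = 6 ⇒ even  ✓

none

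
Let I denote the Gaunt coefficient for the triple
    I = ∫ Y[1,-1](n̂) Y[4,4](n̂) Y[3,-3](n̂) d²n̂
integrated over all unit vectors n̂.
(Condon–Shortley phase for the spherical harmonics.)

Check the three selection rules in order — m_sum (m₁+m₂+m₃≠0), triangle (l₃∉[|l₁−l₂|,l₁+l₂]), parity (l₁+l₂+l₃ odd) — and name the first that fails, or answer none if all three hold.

none

azimuthal sum: -1 + 4 − 3 = 0  ✓
3 ≤ 3 ≤ 5 (triangle on l)  ✓
L = 1 + 4 + 3 = 8 (even)  ✓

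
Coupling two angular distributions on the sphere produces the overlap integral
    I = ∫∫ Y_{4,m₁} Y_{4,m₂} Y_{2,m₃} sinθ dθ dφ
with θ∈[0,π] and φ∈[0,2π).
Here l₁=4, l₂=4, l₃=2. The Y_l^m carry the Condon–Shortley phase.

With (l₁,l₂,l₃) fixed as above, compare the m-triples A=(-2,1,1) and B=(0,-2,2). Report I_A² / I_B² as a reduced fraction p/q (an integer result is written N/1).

Same 4,4,2: normalisation and zero-m 3j drop out of the ratio.
A: Δ: 6! 2! 2! / 11! → 1/13860; sum: t=4:+1/96 t=5:−1/240 = 1/160; 3j²(4 4 2; -2 1 1) = Δ·Π!·Σ² = 27/1540  (sign -1)
B: Δ: 6! 2! 2! / 11! → 1/13860; sum: t=2:+1/192 = 1/192; 3j²(4 4 2; 0 -2 2) = Δ·Π!·Σ² = 3/77  (sign +1)
I_A²/I_B² = (27/1540)/(3/77) = 9/20

9/20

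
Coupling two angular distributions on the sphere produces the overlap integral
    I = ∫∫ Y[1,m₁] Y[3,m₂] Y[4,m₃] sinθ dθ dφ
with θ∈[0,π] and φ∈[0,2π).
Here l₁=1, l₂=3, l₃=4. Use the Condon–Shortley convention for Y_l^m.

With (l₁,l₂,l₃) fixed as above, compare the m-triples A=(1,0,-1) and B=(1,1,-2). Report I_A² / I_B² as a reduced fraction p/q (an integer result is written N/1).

l's match ⇒ only the (l;m) 3-j factors differ between A and B.
A: triangle coeff Δ(1,3,4) = 1/252; Σ_t [0,0]: t=0:+1/72 = 1/72; (3j)²=5/126 [(1 3 4; 1 0 -1)], sign=-1
B: triangle coeff Δ(1,3,4) = 1/252; Σ_t [0,0]: t=0:+1/96 = 1/96; (3j)²=5/84 [(1 3 4; 1 1 -2)], sign=+1
I_A²/I_B² = (5/126)/(5/84) = 2/3

2/3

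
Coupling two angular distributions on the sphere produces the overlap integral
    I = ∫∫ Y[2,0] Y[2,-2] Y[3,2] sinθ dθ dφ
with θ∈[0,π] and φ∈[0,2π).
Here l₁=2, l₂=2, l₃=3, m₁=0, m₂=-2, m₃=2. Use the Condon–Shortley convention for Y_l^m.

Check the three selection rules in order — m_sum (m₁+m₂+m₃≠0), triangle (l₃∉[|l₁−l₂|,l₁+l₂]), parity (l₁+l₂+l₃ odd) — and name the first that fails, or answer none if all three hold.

Σmᵢ = 0  ✓
l₃∈[|l₁−l₂|,l₁+l₂]=[0,4], have l₃=3  ✓
Σlᵢ = 7 ⇒ odd  ✗

parity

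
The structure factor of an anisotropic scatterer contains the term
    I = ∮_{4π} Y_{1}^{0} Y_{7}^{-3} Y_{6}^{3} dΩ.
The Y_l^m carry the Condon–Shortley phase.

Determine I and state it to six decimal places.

-0.221293

Rules hold: Σm=0, L=14 even, 6≤6≤8.
N = 3·15·13 = 585
Δ = 2!·0!·12!/15! = 1/1365
Racah Σ t=1..1: t=1:−1/518400 = -1/518400
⇒ 3j(1 7 6; 0 0 0)² = 7/195, sgn -1
Racah Σ t=1..1: t=1:−1/2177280 = -1/2177280
⇒ 3j(1 7 6; 0 -3 3)² = 8/273, sgn +1
4πI² = N·(3j₀)²·(3jₘ)² = 8/13
I = -1·√(0.615385/4π) = -0.22129336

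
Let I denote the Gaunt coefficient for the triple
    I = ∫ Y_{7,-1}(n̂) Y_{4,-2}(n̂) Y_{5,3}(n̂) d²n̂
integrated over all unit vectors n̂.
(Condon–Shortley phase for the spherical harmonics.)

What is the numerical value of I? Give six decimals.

0.161478

m-sum 0 ✓  L=16 even ✓  3≤5≤11 ✓
Π(2lᵢ+1) = 15×9×11 = 1485
triangle coeff Δ(7,4,5) = 1/6126120
Σ_t [2,4]: t=2:+1/69120 t=3:−1/20736 t=4:+1/69120 = -1/51840
(3j)²=280/21879 [(7 4 5; 0 0 0)], sign=+1
Σ_t [0,2]: t=0:+1/58060800 t=1:−1/604800 t=2:+1/138240 = 13/2322432
(3j)²=1625/94248 [(7 4 5; -1 -2 3)], sign=+1
⇒ 4πI² = 3125/9537
I = (+1)√(3125/9537/(4π)) = 0.16147831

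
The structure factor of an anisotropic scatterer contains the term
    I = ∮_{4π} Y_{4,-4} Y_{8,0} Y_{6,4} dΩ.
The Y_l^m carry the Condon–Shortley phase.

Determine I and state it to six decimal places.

-0.051161

Rules hold: Σm=0, L=18 even, 4≤6≤12.
N = 9·17·13 = 1989
Δ = 6!·2!·10!/19! = 1/23279256
Racah Σ t=2..4: t=2:+1/1658880 t=3:−1/518400 t=4:+1/1658880 = -1/1382400
⇒ 3j(4 8 6; 0 0 0)² = 504/46189, sgn -1
Racah Σ t=6..6: t=6:+1/116121600 = 1/116121600
⇒ 3j(4 8 6; -4 0 4)² = 70/46189, sgn +1
4πI² = N·(3j₀)²·(3jₘ)² = 317520/9653501
I = -1·√(0.0328917/4π) = -0.05116090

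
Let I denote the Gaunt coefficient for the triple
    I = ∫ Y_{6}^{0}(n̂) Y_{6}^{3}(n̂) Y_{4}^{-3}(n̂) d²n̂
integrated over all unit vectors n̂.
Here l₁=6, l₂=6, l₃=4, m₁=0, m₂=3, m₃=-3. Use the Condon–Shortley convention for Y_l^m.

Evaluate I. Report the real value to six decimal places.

0.109740

Rules hold: Σm=0, L=16 even, 0≤4≤12.
N = 13·13·9 = 1521
Δ = 8!·4!·4!/17! = 1/15315300
Racah Σ t=2..6: t=2:+1/829440 t=3:−1/25920 t=4:+1/9216 t=5:−1/25920 t=6:+1/829440 = 7/207360
⇒ 3j(6 6 4; 0 0 0)² = 28/2431, sgn +1
Racah Σ t=5..6: t=5:−1/103680 t=6:+1/207360 = -1/207360
⇒ 3j(6 6 4; 0 3 -3)² = 21/2431, sgn +1
4πI² = N·(3j₀)²·(3jₘ)² = 5292/34969
I = +1·√(0.151334/4π) = 0.10973960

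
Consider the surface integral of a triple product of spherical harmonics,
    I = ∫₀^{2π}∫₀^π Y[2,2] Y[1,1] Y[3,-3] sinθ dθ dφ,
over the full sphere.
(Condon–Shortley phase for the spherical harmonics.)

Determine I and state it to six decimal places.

-0.319865

m-sum 0 ✓  L=6 even ✓  1≤3≤3 ✓
Π(2lᵢ+1) = 5×3×7 = 105
triangle coeff Δ(2,1,3) = 1/105
Σ_t [0,0]: t=0:+1/4 = 1/4
(3j)²=3/35 [(2 1 3; 0 0 0)], sign=-1
Σ_t [0,0]: t=0:+1/48 = 1/48
(3j)²=1/7 [(2 1 3; 2 1 -3)], sign=+1
⇒ 4πI² = 9/7
I = (-1)√(9/7/(4π)) = -0.31986543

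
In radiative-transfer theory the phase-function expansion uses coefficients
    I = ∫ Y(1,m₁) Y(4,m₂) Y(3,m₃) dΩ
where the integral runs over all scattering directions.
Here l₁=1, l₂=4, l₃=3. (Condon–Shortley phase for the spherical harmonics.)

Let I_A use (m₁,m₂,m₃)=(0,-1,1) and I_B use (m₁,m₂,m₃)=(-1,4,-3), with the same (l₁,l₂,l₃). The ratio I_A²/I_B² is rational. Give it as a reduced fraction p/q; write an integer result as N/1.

15/28

l's match ⇒ only the (l;m) 3-j factors differ between A and B.
A: triangle coeff Δ(1,4,3) = 1/252; Σ_t [1,1]: t=1:−1/48 = -1/48; (3j)²=5/84 [(1 4 3; 0 -1 1)], sign=-1
B: triangle coeff Δ(1,4,3) = 1/252; Σ_t [2,2]: t=2:+1/1440 = 1/1440; (3j)²=1/9 [(1 4 3; -1 4 -3)], sign=+1
I_A²/I_B² = (5/84)/(1/9) = 15/28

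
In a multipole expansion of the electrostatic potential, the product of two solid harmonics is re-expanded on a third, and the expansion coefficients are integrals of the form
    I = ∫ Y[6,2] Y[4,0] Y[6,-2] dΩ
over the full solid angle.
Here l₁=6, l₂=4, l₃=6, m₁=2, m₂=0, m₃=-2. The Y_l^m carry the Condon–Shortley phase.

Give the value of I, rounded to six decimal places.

m-sum 0 ✓  L=16 even ✓  2≤6≤10 ✓
Π(2lᵢ+1) = 13×9×13 = 1521
triangle coeff Δ(6,4,6) = 1/15315300
Σ_t [0,4]: t=0:+1/829440 t=1:−1/25920 t=2:+1/9216 t=3:−1/25920 t=4:+1/829440 = 7/207360
(3j)²=28/2431 [(6 4 6; 0 0 0)], sign=+1
Σ_t [0,4]: t=0:+1/331776 t=1:−1/25920 t=2:+1/23040 t=3:−1/181440 t=4:+1/23224320 = 11/4644864
(3j)²=11/55692 [(6 4 6; 2 0 -2)], sign=+1
⇒ 4πI² = 1/289
I = (+1)√(1/289/(4π)) = 0.01659381

0.016594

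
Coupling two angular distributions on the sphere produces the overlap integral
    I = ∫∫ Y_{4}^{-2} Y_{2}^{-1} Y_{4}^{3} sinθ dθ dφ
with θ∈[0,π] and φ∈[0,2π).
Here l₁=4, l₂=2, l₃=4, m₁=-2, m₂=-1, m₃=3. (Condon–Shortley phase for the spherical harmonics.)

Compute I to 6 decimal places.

-0.187702

m-sum 0 ✓  L=10 even ✓  2≤4≤6 ✓
Π(2lᵢ+1) = 9×5×9 = 405
triangle coeff Δ(4,2,4) = 1/13860
Σ_t [0,2]: t=0:+1/192 t=1:−1/36 t=2:+1/192 = -5/288
(3j)²=20/693 [(4 2 4; 0 0 0)], sign=-1
Σ_t [0,1]: t=0:+1/1440 t=1:−1/240 = -1/288
(3j)²=5/132 [(4 2 4; -2 -1 3)], sign=+1
⇒ 4πI² = 375/847
I = (-1)√(375/847/(4π)) = -0.18770204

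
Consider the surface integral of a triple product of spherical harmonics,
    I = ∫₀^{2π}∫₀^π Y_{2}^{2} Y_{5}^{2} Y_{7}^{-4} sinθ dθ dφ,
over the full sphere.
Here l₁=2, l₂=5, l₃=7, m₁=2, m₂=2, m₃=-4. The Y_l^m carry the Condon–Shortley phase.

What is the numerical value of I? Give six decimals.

Checks pass: Σm=0; 14 even; l₃=7∈[3,7].
(2·2+1)(2·5+1)(2·7+1) = 825
Δ: 0! 4! 10! / 15! → 1/15015
sum: t=0:+1/57600 = 1/57600
3j²(2 5 7; 0 0 0) = Δ·Π!·Σ² = 21/715  (sign -1)
sum: t=0:+1/725760 = 1/725760
3j²(2 5 7; 2 2 -4) = Δ·Π!·Σ² = 2/91  (sign -1)
combine: 4πI² = 825·21/715·2/91 = 90/169
take √, sign +1: I = 0.20586047

0.205860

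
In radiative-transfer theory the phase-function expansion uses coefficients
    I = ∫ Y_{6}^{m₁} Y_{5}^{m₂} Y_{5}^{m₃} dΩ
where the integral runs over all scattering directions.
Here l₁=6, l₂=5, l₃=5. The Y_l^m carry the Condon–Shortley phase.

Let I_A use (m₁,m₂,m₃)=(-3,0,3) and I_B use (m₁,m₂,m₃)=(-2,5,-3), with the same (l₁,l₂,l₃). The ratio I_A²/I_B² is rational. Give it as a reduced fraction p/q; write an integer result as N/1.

l's match ⇒ only the (l;m) 3-j factors differ between A and B.
A: triangle coeff Δ(6,5,5) = 1/28588560; Σ_t [3,5]: t=3:−1/103680 t=4:+1/34560 t=5:−1/138240 = 1/82944; (3j)²=125/9724 [(6 5 5; -3 0 3)], sign=+1
B: triangle coeff Δ(6,5,5) = 1/28588560; Σ_t [6,6]: t=6:+1/829440 = 1/829440; (3j)²=35/2431 [(6 5 5; -2 5 -3)], sign=+1
I_A²/I_B² = (125/9724)/(35/2431) = 25/28

25/28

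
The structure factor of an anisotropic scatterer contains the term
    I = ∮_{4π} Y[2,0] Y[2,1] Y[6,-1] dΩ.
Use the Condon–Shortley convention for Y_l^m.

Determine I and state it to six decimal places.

l₃=6 ∉ [0,4] — triangle fails ⇒ I = 0

0.000000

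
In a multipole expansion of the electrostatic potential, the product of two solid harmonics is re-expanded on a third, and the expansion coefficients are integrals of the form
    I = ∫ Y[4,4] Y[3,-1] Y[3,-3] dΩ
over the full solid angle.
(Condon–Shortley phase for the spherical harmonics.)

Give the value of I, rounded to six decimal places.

Rules hold: Σm=0, L=10 even, 1≤3≤7.
N = 9·7·7 = 441
Δ = 4!·4!·2!/11! = 1/34650
Racah Σ t=1..3: t=1:−1/72 t=2:+1/16 t=3:−1/72 = 5/144
⇒ 3j(4 3 3; 0 0 0)² = 2/77, sgn -1
Racah Σ t=0..0: t=0:+1/1152 = 1/1152
⇒ 3j(4 3 3; 4 -1 -3)² = 1/33, sgn +1
4πI² = N·(3j₀)²·(3jₘ)² = 42/121
I = -1·√(0.347107/4π) = -0.16619847

-0.166198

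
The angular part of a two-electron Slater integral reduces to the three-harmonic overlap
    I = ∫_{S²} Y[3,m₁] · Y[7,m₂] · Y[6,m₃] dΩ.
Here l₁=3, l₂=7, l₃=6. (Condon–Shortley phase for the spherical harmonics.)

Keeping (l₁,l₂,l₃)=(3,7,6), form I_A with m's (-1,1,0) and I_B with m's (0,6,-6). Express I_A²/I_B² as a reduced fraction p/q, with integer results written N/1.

Same 3,7,6: normalisation and zero-m 3j drop out of the ratio.
A: Δ: 4! 2! 10! / 17! → 1/2042040; sum: t=2:+1/138240 t=3:−1/86400 t=4:+1/829440 = -13/4147200; 3j²(3 7 6; -1 1 0) = Δ·Π!·Σ² = 13/3740  (sign -1)
B: Δ: 4! 2! 10! / 17! → 1/2042040; sum: t=3:−1/43545600 = -1/43545600; 3j²(3 7 6; 0 6 -6) = Δ·Π!·Σ² = 33/1190  (sign -1)
I_A²/I_B² = (13/3740)/(33/1190) = 91/726

91/726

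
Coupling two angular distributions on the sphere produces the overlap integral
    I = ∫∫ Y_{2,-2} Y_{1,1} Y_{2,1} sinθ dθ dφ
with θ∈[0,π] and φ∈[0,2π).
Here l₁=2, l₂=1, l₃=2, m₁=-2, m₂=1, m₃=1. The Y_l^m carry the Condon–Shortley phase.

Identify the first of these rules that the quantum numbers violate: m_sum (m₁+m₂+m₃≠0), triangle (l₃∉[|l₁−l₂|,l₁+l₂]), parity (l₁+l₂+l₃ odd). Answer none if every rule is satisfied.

parity

m₁+m₂+m₃ = -2 + 1 + 1 = 0  ✓
triangle: |2−1|=1 ≤ l₃=2 ≤ 2+1=3  ✓
parity: l₁+l₂+l₃ = 5 is odd  ✗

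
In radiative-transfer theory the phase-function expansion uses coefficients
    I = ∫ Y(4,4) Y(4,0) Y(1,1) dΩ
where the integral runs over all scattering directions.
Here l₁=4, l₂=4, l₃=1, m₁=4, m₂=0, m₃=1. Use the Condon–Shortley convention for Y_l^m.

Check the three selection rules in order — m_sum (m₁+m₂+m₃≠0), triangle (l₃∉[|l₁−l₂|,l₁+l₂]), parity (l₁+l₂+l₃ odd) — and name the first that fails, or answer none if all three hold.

Σmᵢ = 5  ✗
l₃∈[|l₁−l₂|,l₁+l₂]=[0,8], have l₃=1
Σlᵢ = 9 ⇒ odd

m_sum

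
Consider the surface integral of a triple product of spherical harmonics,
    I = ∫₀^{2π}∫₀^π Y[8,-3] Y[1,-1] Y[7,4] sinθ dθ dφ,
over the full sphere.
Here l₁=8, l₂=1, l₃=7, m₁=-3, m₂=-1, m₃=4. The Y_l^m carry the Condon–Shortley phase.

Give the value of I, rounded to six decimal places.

-0.096758

m-sum 0 ✓  L=16 even ✓  7≤7≤9 ✓
Π(2lᵢ+1) = 17×3×15 = 765
triangle coeff Δ(8,1,7) = 1/2040
Σ_t [1,1]: t=1:−1/25401600 = -1/25401600
(3j)²=8/255 [(8 1 7; 0 0 0)], sign=+1
Σ_t [0,0]: t=0:+1/479001600 = 1/479001600
(3j)²=1/204 [(8 1 7; -3 -1 4)], sign=-1
⇒ 4πI² = 2/17
I = (-1)√(2/17/(4π)) = -0.09675772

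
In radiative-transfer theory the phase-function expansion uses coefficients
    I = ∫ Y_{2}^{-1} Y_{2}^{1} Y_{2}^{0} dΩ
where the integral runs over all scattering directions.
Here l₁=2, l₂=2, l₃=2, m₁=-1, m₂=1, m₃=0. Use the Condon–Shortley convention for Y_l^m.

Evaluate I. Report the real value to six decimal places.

Rules hold: Σm=0, L=6 even, 0≤2≤4.
N = 5·5·5 = 125
Δ = 2!·2!·2!/7! = 1/630
Racah Σ t=0..2: t=0:+1/8 t=1:−1/1 t=2:+1/8 = -3/4
⇒ 3j(2 2 2; 0 0 0)² = 2/35, sgn -1
Racah Σ t=1..2: t=1:−1/4 t=2:+1/2 = 1/4
⇒ 3j(2 2 2; -1 1 0)² = 1/70, sgn +1
4πI² = N·(3j₀)²·(3jₘ)² = 5/49
I = -1·√(0.102041/4π) = -0.09011188

-0.090112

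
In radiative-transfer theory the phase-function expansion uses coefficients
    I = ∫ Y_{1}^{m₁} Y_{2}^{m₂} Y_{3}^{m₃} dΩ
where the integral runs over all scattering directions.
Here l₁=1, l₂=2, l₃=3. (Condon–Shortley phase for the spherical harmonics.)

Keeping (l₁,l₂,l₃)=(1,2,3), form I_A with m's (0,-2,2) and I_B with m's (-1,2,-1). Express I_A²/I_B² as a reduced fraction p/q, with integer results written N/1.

5/1

Shared (l₁,l₂,l₃)=(1,2,3): N and (l;000)² cancel in I_A²/I_B².
A: Δ = 0!·2!·4!/7! = 1/105; Racah Σ t=0..0: t=0:+1/24 = 1/24; ⇒ 3j(1 2 3; 0 -2 2)² = 1/21, sgn -1
B: Δ = 0!·2!·4!/7! = 1/105; Racah Σ t=0..0: t=0:+1/48 = 1/48; ⇒ 3j(1 2 3; -1 2 -1)² = 1/105, sgn +1
I_A²/I_B² = (1/21)/(1/105) = 5/1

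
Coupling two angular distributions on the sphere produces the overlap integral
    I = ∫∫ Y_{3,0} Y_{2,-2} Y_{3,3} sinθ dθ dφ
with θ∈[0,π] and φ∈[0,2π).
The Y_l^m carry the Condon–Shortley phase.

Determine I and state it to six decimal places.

0.000000

0 − 2 + 3 = 1 ≠ 0: azimuthal integral kills it; I = 0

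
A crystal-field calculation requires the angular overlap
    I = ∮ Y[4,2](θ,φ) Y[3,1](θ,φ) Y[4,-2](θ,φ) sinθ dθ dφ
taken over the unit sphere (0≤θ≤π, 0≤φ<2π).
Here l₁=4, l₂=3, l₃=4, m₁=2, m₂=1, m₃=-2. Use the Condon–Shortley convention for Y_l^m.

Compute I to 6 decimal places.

0.000000

2 + 1 − 2 = 1 ≠ 0: azimuthal integral kills it; I = 0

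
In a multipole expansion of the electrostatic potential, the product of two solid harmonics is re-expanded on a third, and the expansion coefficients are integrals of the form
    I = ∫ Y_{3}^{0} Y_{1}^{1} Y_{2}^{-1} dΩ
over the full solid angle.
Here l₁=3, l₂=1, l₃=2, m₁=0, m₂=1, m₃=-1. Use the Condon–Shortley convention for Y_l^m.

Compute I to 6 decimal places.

0.143048

m-sum 0 ✓  L=6 even ✓  2≤2≤4 ✓
Π(2lᵢ+1) = 7×3×5 = 105
triangle coeff Δ(3,1,2) = 1/105
Σ_t [1,1]: t=1:−1/4 = -1/4
(3j)²=3/35 [(3 1 2; 0 0 0)], sign=-1
Σ_t [2,2]: t=2:+1/12 = 1/12
(3j)²=1/35 [(3 1 2; 0 1 -1)], sign=-1
⇒ 4πI² = 9/35
I = (+1)√(9/35/(4π)) = 0.14304817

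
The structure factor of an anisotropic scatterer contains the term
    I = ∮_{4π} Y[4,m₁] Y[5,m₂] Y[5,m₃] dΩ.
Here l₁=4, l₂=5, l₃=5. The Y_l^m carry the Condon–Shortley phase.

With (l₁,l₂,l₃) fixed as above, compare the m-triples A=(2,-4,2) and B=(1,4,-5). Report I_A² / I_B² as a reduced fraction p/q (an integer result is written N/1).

5/12

l's match ⇒ only the (l;m) 3-j factors differ between A and B.
A: triangle coeff Δ(4,5,5) = 1/3153150; Σ_t [0,1]: t=0:+1/11520 t=1:−1/25920 = 1/20736; (3j)²=5/429 [(4 5 5; 2 -4 2)], sign=-1
B: triangle coeff Δ(4,5,5) = 1/3153150; Σ_t [3,3]: t=3:−1/103680 = -1/103680; (3j)²=4/143 [(4 5 5; 1 4 -5)], sign=-1
I_A²/I_B² = (5/429)/(4/143) = 5/12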